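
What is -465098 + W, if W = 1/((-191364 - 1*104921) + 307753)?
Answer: -5333743863/11468 ≈ -4.6510e+5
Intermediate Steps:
W = 1/11468 (W = 1/((-191364 - 104921) + 307753) = 1/(-296285 + 307753) = 1/11468 ≈ 8.7199e-5)
-465098 + W = -465098 + 1/11468 = -5333743863/11468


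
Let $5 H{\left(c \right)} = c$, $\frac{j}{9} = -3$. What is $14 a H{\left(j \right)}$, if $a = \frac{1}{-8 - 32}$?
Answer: $\frac{189}{100} \approx 1.89$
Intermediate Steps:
$j = -27$ ($j = 9 \left(-3\right) = -27$)
$H{\left(c \right)} = \frac{c}{5}$
$a = - \frac{1}{40}$ ($a = \frac{1}{-40} = - \frac{1}{40} \approx -0.025$)
$14 a H{\left(j \right)} = 14 \left(- \frac{1}{40}\right) \frac{1}{5} \left(-27\right) = \left(- \frac{7}{20}\right) \left(- \frac{27}{5}\right) = \frac{189}{100}$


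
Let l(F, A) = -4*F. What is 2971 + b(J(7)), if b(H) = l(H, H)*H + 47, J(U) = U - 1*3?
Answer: 2954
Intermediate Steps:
J(U) = -3 + U (J(U) = U - 3 = -3 + U)
b(H) = 47 - 4*H² (b(H) = (-4*H)*H + 47 = -4*H² + 47 = 47 - 4*H²)
2971 + b(J(7)) = 2971 + (47 - 4*(-3 + 7)²) = 2971 + (47 - 4*4²) = 2971 + (47 - 4*16) = 2971 + (47 - 64) = 2971 - 17 = 2954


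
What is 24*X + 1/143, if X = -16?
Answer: -54911/143 ≈ -383.99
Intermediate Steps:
24*X + 1/143 = 24*(-16) + 1/143 = -384 + 1/143 = -54911/143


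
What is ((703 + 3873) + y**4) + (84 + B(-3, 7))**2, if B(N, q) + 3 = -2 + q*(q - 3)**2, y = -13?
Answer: 69618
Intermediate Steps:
B(N, q) = -5 + q*(-3 + q)**2 (B(N, q) = -3 + (-2 + q*(q - 3)**2) = -3 + (-2 + q*(-3 + q)**2) = -5 + q*(-3 + q)**2)
((703 + 3873) + y**4) + (84 + B(-3, 7))**2 = ((703 + 3873) + (-13)**4) + (84 + (-5 + 7*(-3 + 7)**2))**2 = (4576 + 28561) + (84 + (-5 + 7*4**2))**2 = 33137 + (84 + (-5 + 7*16))**2 = 33137 + (84 + (-5 + 112))**2 = 33137 + (84 + 107)**2 = 33137 + 191**2 = 33137 + 36481 = 69618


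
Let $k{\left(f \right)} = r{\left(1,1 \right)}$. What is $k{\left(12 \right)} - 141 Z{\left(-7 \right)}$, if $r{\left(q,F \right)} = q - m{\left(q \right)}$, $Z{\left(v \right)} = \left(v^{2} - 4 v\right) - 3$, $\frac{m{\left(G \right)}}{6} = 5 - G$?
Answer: $-10457$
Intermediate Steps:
$m{\left(G \right)} = 30 - 6 G$ ($m{\left(G \right)} = 6 \left(5 - G\right) = 30 - 6 G$)
$Z{\left(v \right)} = -3 + v^{2} - 4 v$
$r{\left(q,F \right)} = -30 + 7 q$ ($r{\left(q,F \right)} = q - \left(30 - 6 q\right) = q + \left(-30 + 6 q\right) = -30 + 7 q$)
$k{\left(f \right)} = -23$ ($k{\left(f \right)} = -30 + 7 \cdot 1 = -30 + 7 = -23$)
$k{\left(12 \right)} - 141 Z{\left(-7 \right)} = -23 - 141 \left(-3 + \left(-7\right)^{2} - -28\right) = -23 - 141 \left(-3 + 49 + 28\right) = -23 - 10434 = -10457$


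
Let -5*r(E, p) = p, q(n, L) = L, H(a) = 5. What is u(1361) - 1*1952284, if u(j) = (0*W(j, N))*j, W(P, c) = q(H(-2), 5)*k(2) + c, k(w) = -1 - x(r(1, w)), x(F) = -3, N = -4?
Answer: -1952284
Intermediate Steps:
r(E, p) = -p/5
k(w) = 2 (k(w) = -1 - 1*(-3) = -1 + 3 = 2)
W(P, c) = 10 + c (W(P, c) = 5*2 + c = 10 + c)
u(j) = 0 (u(j) = (0*(10 - 4))*j = (0*6)*j = 0*j = 0)
u(1361) - 1*1952284 = 0 - 1*1952284 = 0 - 1952284 = -1952284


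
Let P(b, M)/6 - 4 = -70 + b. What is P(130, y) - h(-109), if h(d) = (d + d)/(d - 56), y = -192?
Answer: 63142/165 ≈ 382.68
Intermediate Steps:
P(b, M) = -396 + 6*b (P(b, M) = 24 + 6*(-70 + b) = 24 + (-420 + 6*b) = -396 + 6*b)
h(d) = 2*d/(-56 + d) (h(d) = (2*d)/(-56 + d) = 2*d/(-56 + d))
P(130, y) - h(-109) = (-396 + 6*130) - 2*(-109)/(-56 - 109) = (-396 + 780) - 2*(-109)/(-165) = 384 - 2*(-109)*(-1)/165 = 384 - 1*218/165 = 384 - 218/165 = 63142/165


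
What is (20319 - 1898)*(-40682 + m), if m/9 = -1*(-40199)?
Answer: 5915148889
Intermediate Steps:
m = 361791 (m = 9*(-1*(-40199)) = 9*40199 = 361791)
(20319 - 1898)*(-40682 + m) = (20319 - 1898)*(-40682 + 361791) = 18421*321109 = 5915148889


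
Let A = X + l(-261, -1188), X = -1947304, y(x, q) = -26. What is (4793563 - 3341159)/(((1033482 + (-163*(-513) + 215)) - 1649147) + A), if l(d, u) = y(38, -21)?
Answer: -1452404/2479161 ≈ -0.58584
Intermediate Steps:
l(d, u) = -26
A = -1947330 (A = -1947304 - 26 = -1947330)
(4793563 - 3341159)/(((1033482 + (-163*(-513) + 215)) - 1649147) + A) = (4793563 - 3341159)/(((1033482 + (-163*(-513) + 215)) - 1649147) - 1947330) = 1452404/(((1033482 + (83619 + 215)) - 1649147) - 1947330) = 1452404/(((1033482 + 83834) - 1649147) - 1947330) = 1452404/((1117316 - 1649147) - 1947330) = 1452404/(-531831 - 1947330) = 1452404/(-2479161) = 1452404*(-1/2479161) = -1452404/2479161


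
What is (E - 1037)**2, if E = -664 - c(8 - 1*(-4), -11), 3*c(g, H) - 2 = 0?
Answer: 26061025/9 ≈ 2.8957e+6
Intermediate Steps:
c(g, H) = 2/3 (c(g, H) = 2/3 + (1/3)*0 = 2/3 + 0 = 2/3)
E = -1994/3 (E = -664 - 1*2/3 = -664 - 2/3 = -1994/3 ≈ -664.67)
(E - 1037)**2 = (-1994/3 - 1037)**2 = (-5105/3)**2 = 26061025/9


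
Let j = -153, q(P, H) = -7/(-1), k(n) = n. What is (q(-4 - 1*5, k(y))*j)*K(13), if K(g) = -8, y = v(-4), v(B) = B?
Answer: 8568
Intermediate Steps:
y = -4
q(P, H) = 7 (q(P, H) = -7*(-1) = 7)
(q(-4 - 1*5, k(y))*j)*K(13) = (7*(-153))*(-8) = -1071*(-8) = 8568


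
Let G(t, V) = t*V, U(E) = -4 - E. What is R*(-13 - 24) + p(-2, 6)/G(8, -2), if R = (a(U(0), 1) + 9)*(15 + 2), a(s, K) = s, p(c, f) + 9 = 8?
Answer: -50319/16 ≈ -3144.9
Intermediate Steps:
p(c, f) = -1 (p(c, f) = -9 + 8 = -1)
G(t, V) = V*t
R = 85 (R = ((-4 - 1*0) + 9)*(15 + 2) = ((-4 + 0) + 9)*17 = (-4 + 9)*17 = 5*17 = 85)
R*(-13 - 24) + p(-2, 6)/G(8, -2) = 85*(-13 - 24) - 1/((-2*8)) = 85*(-37) - 1/(-16) = -3145 - 1*(-1/16) = -3145 + 1/16 = -50319/16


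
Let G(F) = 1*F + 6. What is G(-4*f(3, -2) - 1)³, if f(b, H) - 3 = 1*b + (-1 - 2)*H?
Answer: -79507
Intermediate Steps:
f(b, H) = 3 + b - 3*H (f(b, H) = 3 + (1*b + (-1 - 2)*H) = 3 + (b - 3*H) = 3 + b - 3*H)
G(F) = 6 + F (G(F) = F + 6 = 6 + F)
G(-4*f(3, -2) - 1)³ = (6 + (-4*(3 + 3 - 3*(-2)) - 1))³ = (6 + (-4*(3 + 3 + 6) - 1))³ = (6 + (-4*12 - 1))³ = (6 + (-48 - 1))³ = (6 - 49)³ = (-43)³ = -79507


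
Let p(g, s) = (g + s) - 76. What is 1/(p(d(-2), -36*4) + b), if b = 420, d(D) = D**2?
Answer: 1/204 ≈ 0.0049020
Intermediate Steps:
p(g, s) = -76 + g + s
1/(p(d(-2), -36*4) + b) = 1/((-76 + (-2)**2 - 36*4) + 420) = 1/((-76 + 4 - 144) + 420) = 1/(-216 + 420) = 1/204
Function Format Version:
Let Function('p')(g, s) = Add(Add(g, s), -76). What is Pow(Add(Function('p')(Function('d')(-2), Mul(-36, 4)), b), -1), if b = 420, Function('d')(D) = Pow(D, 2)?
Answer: Rational(1, 204) ≈ 0.0049020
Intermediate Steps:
Function('p')(g, s) = Add(-76, g, s)
Pow(Add(Function('p')(Function('d')(-2), Mul(-36, 4)), b), -1) = Pow(Add(Add(-76, Pow(-2, 2), Mul(-36, 4)), 420), -1) = Pow(Add(Add(-76, 4, -144), 420), -1) = Pow(Add(-216, 420), -1) = Pow(204, -1) = Rational(1, 204)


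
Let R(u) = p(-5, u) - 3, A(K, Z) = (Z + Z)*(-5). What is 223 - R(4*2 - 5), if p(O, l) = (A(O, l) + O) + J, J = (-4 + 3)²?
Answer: 260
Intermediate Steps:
J = 1 (J = (-1)² = 1)
A(K, Z) = -10*Z (A(K, Z) = (2*Z)*(-5) = -10*Z)
p(O, l) = 1 + O - 10*l (p(O, l) = (-10*l + O) + 1 = (O - 10*l) + 1 = 1 + O - 10*l)
R(u) = -7 - 10*u (R(u) = (1 - 5 - 10*u) - 3 = (-4 - 10*u) - 3 = -7 - 10*u)
223 - R(4*2 - 5) = 223 - (-7 - 10*(4*2 - 5)) = 223 - (-7 - 10*(8 - 5)) = 223 - (-7 - 10*3) = 223 - (-7 - 30) = 223 - 1*(-37) = 223 + 37 = 260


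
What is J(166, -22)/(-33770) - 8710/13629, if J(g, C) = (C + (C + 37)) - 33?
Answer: -2669014/4184103 ≈ -0.63789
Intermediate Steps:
J(g, C) = 4 + 2*C (J(g, C) = (C + (37 + C)) - 33 = (37 + 2*C) - 33 = 4 + 2*C)
J(166, -22)/(-33770) - 8710/13629 = (4 + 2*(-22))/(-33770) - 8710/13629 = (4 - 44)*(-1/33770) - 8710*1/13629 = -40*(-1/33770) - 8710/13629 = 4/3377 - 8710/13629 = -2669014/4184103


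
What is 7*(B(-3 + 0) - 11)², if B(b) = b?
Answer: 1372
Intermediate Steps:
7*(B(-3 + 0) - 11)² = 7*((-3 + 0) - 11)² = 7*(-3 - 11)² = 7*(-14)² = 7*196 = 1372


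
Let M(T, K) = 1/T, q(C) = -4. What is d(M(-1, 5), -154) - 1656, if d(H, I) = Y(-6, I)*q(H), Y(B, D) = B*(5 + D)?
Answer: -5232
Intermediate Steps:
d(H, I) = 120 + 24*I (d(H, I) = -6*(5 + I)*(-4) = (-30 - 6*I)*(-4) = 120 + 24*I)
d(M(-1, 5), -154) - 1656 = (120 + 24*(-154)) - 1656 = (120 - 3696) - 1656 = -3576 - 1656 = -5232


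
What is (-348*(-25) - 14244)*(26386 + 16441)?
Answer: -237432888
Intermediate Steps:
(-348*(-25) - 14244)*(26386 + 16441) = (8700 - 14244)*42827 = -5544*42827 = -237432888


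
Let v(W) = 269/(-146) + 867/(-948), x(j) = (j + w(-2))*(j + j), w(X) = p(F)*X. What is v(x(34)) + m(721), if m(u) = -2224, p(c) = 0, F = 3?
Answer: -51366831/23068 ≈ -2226.8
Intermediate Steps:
w(X) = 0 (w(X) = 0*X = 0)
x(j) = 2*j² (x(j) = (j + 0)*(j + j) = j*(2*j) = 2*j²)
v(W) = -63599/23068 (v(W) = 269*(-1/146) + 867*(-1/948) = -269/146 - 289/316 = -63599/23068)
v(x(34)) + m(721) = -63599/23068 - 2224 = -51366831/23068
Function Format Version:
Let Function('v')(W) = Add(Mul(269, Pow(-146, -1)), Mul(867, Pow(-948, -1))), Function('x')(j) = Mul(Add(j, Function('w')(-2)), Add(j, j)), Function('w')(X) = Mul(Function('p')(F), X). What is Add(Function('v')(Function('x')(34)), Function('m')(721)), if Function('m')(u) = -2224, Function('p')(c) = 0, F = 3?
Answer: Rational(-51366831, 23068) ≈ -2226.8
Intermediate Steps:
Function('w')(X) = 0 (Function('w')(X) = Mul(0, X) = 0)
Function('x')(j) = Mul(2, Pow(j, 2)) (Function('x')(j) = Mul(Add(j, 0), Add(j, j)) = Mul(j, Mul(2, j)) = Mul(2, Pow(j, 2)))
Function('v')(W) = Rational(-63599, 23068) (Function('v')(W) = Add(Mul(269, Rational(-1, 146)), Mul(867, Rational(-1, 948))) = Add(Rational(-269, 146), Rational(-289, 316)) = Rational(-63599, 23068))
Add(Function('v')(Function('x')(34)), Function('m')(721)) = Add(Rational(-63599, 23068), -2224) = Rational(-51366831, 23068)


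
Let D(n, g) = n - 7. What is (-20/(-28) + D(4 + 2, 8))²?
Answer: 4/49 ≈ 0.081633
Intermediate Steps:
D(n, g) = -7 + n
(-20/(-28) + D(4 + 2, 8))² = (-20/(-28) + (-7 + (4 + 2)))² = (-20*(-1/28) + (-7 + 6))² = (5/7 - 1)² = (-2/7)² = 4/49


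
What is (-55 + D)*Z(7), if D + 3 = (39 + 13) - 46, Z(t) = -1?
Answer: 52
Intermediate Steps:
D = 3 (D = -3 + ((39 + 13) - 46) = -3 + (52 - 46) = -3 + 6 = 3)
(-55 + D)*Z(7) = (-55 + 3)*(-1) = -52*(-1) = 52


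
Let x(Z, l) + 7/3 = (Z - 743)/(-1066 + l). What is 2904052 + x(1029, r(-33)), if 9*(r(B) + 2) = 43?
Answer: 83366546059/28707 ≈ 2.9040e+6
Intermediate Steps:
r(B) = 25/9 (r(B) = -2 + (⅑)*43 = -2 + 43/9 = 25/9)
x(Z, l) = -7/3 + (-743 + Z)/(-1066 + l) (x(Z, l) = -7/3 + (Z - 743)/(-1066 + l) = -7/3 + (-743 + Z)/(-1066 + l))
2904052 + x(1029, r(-33)) = 2904052 + (5233 - 7*25/9 + 3*1029)/(3*(-1066 + 25/9)) = 2904052 + (5233 - 175/9 + 3087)/(3*(-9569/9)) = 2904052 + (⅓)*(-9/9569)*(74705/9) = 2904052 - 74705/28707 = 83366546059/28707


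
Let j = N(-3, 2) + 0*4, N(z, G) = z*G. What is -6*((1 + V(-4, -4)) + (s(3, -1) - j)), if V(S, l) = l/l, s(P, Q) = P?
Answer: -66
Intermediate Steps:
V(S, l) = 1
N(z, G) = G*z
j = -6 (j = 2*(-3) + 0*4 = -6 + 0 = -6)
-6*((1 + V(-4, -4)) + (s(3, -1) - j)) = -6*((1 + 1) + (3 - 1*(-6))) = -6*(2 + (3 + 6)) = -6*(2 + 9) = -6*11 = -66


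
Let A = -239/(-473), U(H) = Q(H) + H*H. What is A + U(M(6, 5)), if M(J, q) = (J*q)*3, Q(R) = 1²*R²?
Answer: 7662839/473 ≈ 16201.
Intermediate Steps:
Q(R) = R² (Q(R) = 1*R² = R²)
M(J, q) = 3*J*q
U(H) = 2*H² (U(H) = H² + H*H = H² + H² = 2*H²)
A = 239/473 (A = -239*(-1/473) = 239/473 ≈ 0.50529)
A + U(M(6, 5)) = 239/473 + 2*(3*6*5)² = 239/473 + 2*90² = 239/473 + 2*8100 = 239/473 + 16200 = 7662839/473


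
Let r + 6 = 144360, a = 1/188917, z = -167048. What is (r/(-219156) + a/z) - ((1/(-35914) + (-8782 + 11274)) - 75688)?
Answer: 108219026522220037458955/1478496097314888008 ≈ 73195.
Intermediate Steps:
a = 1/188917 ≈ 5.2933e-6
r = 144354 (r = -6 + 144360 = 144354)
(r/(-219156) + a/z) - ((1/(-35914) + (-8782 + 11274)) - 75688) = (144354/(-219156) + (1/188917)/(-167048)) - ((1/(-35914) + (-8782 + 11274)) - 75688) = (144354*(-1/219156) + (1/188917)*(-1/167048)) - ((-1/35914 + 2492) - 75688) = (-3437/5218 - 1/31558207016) - (89497687/35914 - 75688) = -54232778759605/82335362104744 - 1*(-2628761145/35914) = -54232778759605/82335362104744 + 2628761145/35914 = 108219026522220037458955/1478496097314888008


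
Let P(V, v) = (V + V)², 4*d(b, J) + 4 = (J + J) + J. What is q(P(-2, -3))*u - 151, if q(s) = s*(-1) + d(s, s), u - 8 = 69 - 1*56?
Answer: -256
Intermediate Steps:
u = 21 (u = 8 + (69 - 1*56) = 8 + (69 - 56) = 8 + 13 = 21)
d(b, J) = -1 + 3*J/4 (d(b, J) = -1 + ((J + J) + J)/4 = -1 + (2*J + J)/4 = -1 + (3*J)/4 = -1 + 3*J/4)
P(V, v) = 4*V² (P(V, v) = (2*V)² = 4*V²)
q(s) = -1 - s/4 (q(s) = s*(-1) + (-1 + 3*s/4) = -s + (-1 + 3*s/4) = -1 - s/4)
q(P(-2, -3))*u - 151 = (-1 - (-2)²)*21 - 151 = (-1 - 4)*21 - 151 = -5*21 - 151 = -105 - 151 = -256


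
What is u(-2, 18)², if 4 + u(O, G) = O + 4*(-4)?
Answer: 484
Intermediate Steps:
u(O, G) = -20 + O (u(O, G) = -4 + (O + 4*(-4)) = -4 + (O - 16) = -4 + (-16 + O) = -20 + O)
u(-2, 18)² = (-20 - 2)² = (-22)² = 484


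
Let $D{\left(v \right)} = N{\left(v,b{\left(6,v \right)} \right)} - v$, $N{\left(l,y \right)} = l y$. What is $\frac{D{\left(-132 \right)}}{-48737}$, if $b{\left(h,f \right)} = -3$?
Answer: $- \frac{528}{48737} \approx -0.010834$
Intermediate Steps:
$D{\left(v \right)} = - 4 v$ ($D{\left(v \right)} = v \left(-3\right) - v = - 3 v - v = - 4 v$)
$\frac{D{\left(-132 \right)}}{-48737} = \frac{\left(-4\right) \left(-132\right)}{-48737} = 528 \left(- \frac{1}{48737}\right) = - \frac{528}{48737}$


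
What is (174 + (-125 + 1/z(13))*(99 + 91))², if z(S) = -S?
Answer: 94051395684/169 ≈ 5.5652e+8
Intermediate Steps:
(174 + (-125 + 1/z(13))*(99 + 91))² = (174 + (-125 + 1/(-1*13))*(99 + 91))² = (174 + (-125 + 1/(-13))*190)² = (174 + (-125 - 1/13)*190)² = (174 - 1626/13*190)² = (174 - 308940/13)² = (-306678/13)² = 94051395684/169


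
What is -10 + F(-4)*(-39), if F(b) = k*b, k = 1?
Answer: 146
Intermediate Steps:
F(b) = b (F(b) = 1*b = b)
-10 + F(-4)*(-39) = -10 - 4*(-39) = -10 + 156 = 146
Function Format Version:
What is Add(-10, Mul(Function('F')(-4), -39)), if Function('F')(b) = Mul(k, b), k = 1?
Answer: 146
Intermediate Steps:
Function('F')(b) = b (Function('F')(b) = Mul(1, b) = b)
Add(-10, Mul(Function('F')(-4), -39)) = Add(-10, Mul(-4, -39)) = Add(-10, 156) = 146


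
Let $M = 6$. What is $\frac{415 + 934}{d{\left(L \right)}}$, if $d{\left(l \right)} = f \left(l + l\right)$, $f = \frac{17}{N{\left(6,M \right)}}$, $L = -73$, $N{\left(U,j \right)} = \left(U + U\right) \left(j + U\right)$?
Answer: $- \frac{97128}{1241} \approx -78.266$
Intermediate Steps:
$N{\left(U,j \right)} = 2 U \left(U + j\right)$
$f = \frac{17}{144}$ ($f = \frac{17}{2 \cdot 6 \left(6 + 6\right)} = \frac{17}{2 \cdot 6 \cdot 12} = \frac{17}{144} \approx 0.11806$)
$d{\left(l \right)} = \frac{17 l}{72}$ ($d{\left(l \right)} = \frac{17 \left(l + l\right)}{144} = \frac{17 \cdot 2 l}{144} = \frac{17 l}{72}$)
$\frac{415 + 934}{d{\left(L \right)}} = \frac{415 + 934}{\frac{17}{72} \left(-73\right)} = \frac{1349}{- \frac{1241}{72}} = 1349 \left(- \frac{72}{1241}\right) = - \frac{97128}{1241}$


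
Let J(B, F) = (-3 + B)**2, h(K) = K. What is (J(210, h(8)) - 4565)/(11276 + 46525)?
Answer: 38284/57801 ≈ 0.66234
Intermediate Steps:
(J(210, h(8)) - 4565)/(11276 + 46525) = ((-3 + 210)**2 - 4565)/(11276 + 46525) = (207**2 - 4565)/57801 = (42849 - 4565)*(1/57801) = 38284*(1/57801) = 38284/57801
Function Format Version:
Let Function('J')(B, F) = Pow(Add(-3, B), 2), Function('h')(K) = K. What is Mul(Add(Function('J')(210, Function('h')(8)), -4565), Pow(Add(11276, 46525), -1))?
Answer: Rational(38284, 57801) ≈ 0.66234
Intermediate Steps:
Mul(Add(Function('J')(210, Function('h')(8)), -4565), Pow(Add(11276, 46525), -1)) = Mul(Add(Pow(Add(-3, 210), 2), -4565), Pow(Add(11276, 46525), -1)) = Mul(Add(Pow(207, 2), -4565), Pow(57801, -1)) = Mul(Add(42849, -4565), Rational(1, 57801)) = Mul(38284, Rational(1, 57801)) = Rational(38284, 57801)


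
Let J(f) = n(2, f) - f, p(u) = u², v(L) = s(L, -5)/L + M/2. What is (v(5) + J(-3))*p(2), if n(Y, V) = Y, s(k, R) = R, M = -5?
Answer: 6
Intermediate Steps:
v(L) = -5/2 - 5/L (v(L) = -5/L - 5/2 = -5/2 - 5/L)
J(f) = 2 - f
(v(5) + J(-3))*p(2) = ((-5/2 - 5/5) + (2 - 1*(-3)))*2² = ((-5/2 - 5*⅕) + (2 + 3))*4 = ((-5/2 - 1) + 5)*4 = (-7/2 + 5)*4 = (3/2)*4 = 6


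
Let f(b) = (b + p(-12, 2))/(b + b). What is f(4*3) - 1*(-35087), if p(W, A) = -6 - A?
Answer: 210523/6 ≈ 35087.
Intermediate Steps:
f(b) = (-8 + b)/(2*b) (f(b) = (b + (-6 - 1*2))/(b + b) = (b + (-6 - 2))/((2*b)) = (b - 8)*(1/(2*b)) = (-8 + b)*(1/(2*b)) = (-8 + b)/(2*b))
f(4*3) - 1*(-35087) = (-8 + 4*3)/(2*((4*3))) - 1*(-35087) = (½)*(-8 + 12)/12 + 35087 = (½)*(1/12)*4 + 35087 = ⅙ + 35087 = 210523/6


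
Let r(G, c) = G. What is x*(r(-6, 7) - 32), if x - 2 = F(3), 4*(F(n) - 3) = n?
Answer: -437/2 ≈ -218.50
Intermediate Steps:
F(n) = 3 + n/4
x = 23/4 (x = 2 + (3 + (¼)*3) = 2 + (3 + ¾) = 2 + 15/4 = 23/4 ≈ 5.7500)
x*(r(-6, 7) - 32) = 23*(-6 - 32)/4 = (23/4)*(-38) = -437/2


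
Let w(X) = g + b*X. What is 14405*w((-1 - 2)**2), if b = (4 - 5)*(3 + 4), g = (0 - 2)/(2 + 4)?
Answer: -2736950/3 ≈ -9.1232e+5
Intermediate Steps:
g = -1/3 (g = -2/6 = -2*1/6 = -1/3 ≈ -0.33333)
b = -7 (b = -1*7 = -7)
w(X) = -1/3 - 7*X
14405*w((-1 - 2)**2) = 14405*(-1/3 - 7*(-1 - 2)**2) = 14405*(-1/3 - 7*(-3)**2) = 14405*(-1/3 - 7*9) = 14405*(-1/3 - 63) = 14405*(-190/3) = -2736950/3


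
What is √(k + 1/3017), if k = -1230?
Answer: I*√11195812453/3017 ≈ 35.071*I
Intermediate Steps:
√(k + 1/3017) = √(-1230 + 1/3017) = √(-3710909/3017) = I*√11195812453/3017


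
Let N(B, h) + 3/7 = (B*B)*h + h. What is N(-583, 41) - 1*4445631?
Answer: 66429010/7 ≈ 9.4899e+6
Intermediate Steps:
N(B, h) = -3/7 + h + h*B**2 (N(B, h) = -3/7 + ((B*B)*h + h) = -3/7 + (B**2*h + h) = -3/7 + (h*B**2 + h) = -3/7 + (h + h*B**2) = -3/7 + h + h*B**2)
N(-583, 41) - 1*4445631 = (-3/7 + 41 + 41*(-583)**2) - 1*4445631 = (-3/7 + 41 + 41*339889) - 4445631 = (-3/7 + 41 + 13935449) - 4445631 = 97548427/7 - 4445631 = 66429010/7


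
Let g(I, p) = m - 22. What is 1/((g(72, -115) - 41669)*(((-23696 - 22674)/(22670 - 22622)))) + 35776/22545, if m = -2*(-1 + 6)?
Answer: 6917917111928/4359471121665 ≈ 1.5869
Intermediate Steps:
m = -10 (m = -2*5 = -10)
g(I, p) = -32 (g(I, p) = -10 - 22 = -32)
1/((g(72, -115) - 41669)*(((-23696 - 22674)/(22670 - 22622)))) + 35776/22545 = 1/((-32 - 41669)*(((-23696 - 22674)/(22670 - 22622)))) + 35776/22545 = 1/((-41701)*((-46370/48))) + 35776*(1/22545) = -1/(41701*((-46370*1/48))) + 35776/22545 = -1/(41701*(-23185/24)) + 35776/22545 = -1/41701*(-24/23185) + 35776/22545 = 24/966837685 + 35776/22545 = 6917917111928/4359471121665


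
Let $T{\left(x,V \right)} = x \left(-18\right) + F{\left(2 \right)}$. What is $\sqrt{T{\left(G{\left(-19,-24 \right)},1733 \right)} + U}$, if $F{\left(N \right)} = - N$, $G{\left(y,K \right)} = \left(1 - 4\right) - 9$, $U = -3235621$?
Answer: $i \sqrt{3235407} \approx 1798.7 i$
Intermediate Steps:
$G{\left(y,K \right)} = -12$ ($G{\left(y,K \right)} = -3 - 9 = -12$)
$T{\left(x,V \right)} = -2 - 18 x$ ($T{\left(x,V \right)} = x \left(-18\right) - 2 = - 18 x - 2 = -2 - 18 x$)
$\sqrt{T{\left(G{\left(-19,-24 \right)},1733 \right)} + U} = \sqrt{\left(-2 - -216\right) - 3235621} = \sqrt{\left(-2 + 216\right) - 3235621} = \sqrt{214 - 3235621} = \sqrt{-3235407} = i \sqrt{3235407}$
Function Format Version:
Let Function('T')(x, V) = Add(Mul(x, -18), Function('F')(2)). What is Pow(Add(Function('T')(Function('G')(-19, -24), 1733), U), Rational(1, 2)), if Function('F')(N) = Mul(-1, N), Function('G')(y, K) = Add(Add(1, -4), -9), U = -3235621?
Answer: Mul(I, Pow(3235407, Rational(1, 2))) ≈ Mul(1798.7, I)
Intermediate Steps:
Function('G')(y, K) = -12 (Function('G')(y, K) = Add(-3, -9) = -12)
Function('T')(x, V) = Add(-2, Mul(-18, x)) (Function('T')(x, V) = Add(Mul(x, -18), Mul(-1, 2)) = Add(Mul(-18, x), -2) = Add(-2, Mul(-18, x)))
Pow(Add(Function('T')(Function('G')(-19, -24), 1733), U), Rational(1, 2)) = Pow(Add(Add(-2, Mul(-18, -12)), -3235621), Rational(1, 2)) = Pow(Add(Add(-2, 216), -3235621), Rational(1, 2)) = Pow(Add(214, -3235621), Rational(1, 2)) = Pow(-3235407, Rational(1, 2)) = Mul(I, Pow(3235407, Rational(1, 2)))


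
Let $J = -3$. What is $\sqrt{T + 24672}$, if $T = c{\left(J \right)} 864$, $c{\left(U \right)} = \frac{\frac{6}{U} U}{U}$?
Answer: $4 \sqrt{1434} \approx 151.47$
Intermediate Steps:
$c{\left(U \right)} = \frac{6}{U}$
$T = -1728$ ($T = \frac{6}{-3} \cdot 864 = 6 \left(- \frac{1}{3}\right) 864 = \left(-2\right) 864 = -1728$)
$\sqrt{T + 24672} = \sqrt{-1728 + 24672} = \sqrt{22944} = 4 \sqrt{1434}$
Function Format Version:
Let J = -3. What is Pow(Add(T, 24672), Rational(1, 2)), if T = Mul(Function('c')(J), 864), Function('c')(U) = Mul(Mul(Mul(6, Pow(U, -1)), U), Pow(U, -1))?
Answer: Mul(4, Pow(1434, Rational(1, 2))) ≈ 151.47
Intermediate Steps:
Function('c')(U) = Mul(6, Pow(U, -1))
T = -1728 (T = Mul(Mul(6, Pow(-3, -1)), 864) = Mul(Mul(6, Rational(-1, 3)), 864) = Mul(-2, 864) = -1728)
Pow(Add(T, 24672), Rational(1, 2)) = Pow(Add(-1728, 24672), Rational(1, 2)) = Pow(22944, Rational(1, 2)) = Mul(4, Pow(1434, Rational(1, 2)))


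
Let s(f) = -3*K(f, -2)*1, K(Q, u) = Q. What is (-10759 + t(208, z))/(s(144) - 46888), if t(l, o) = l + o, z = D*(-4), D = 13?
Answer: 10603/47320 ≈ 0.22407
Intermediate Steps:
z = -52 (z = 13*(-4) = -52)
s(f) = -3*f (s(f) = -3*f*1 = -3*f)
(-10759 + t(208, z))/(s(144) - 46888) = (-10759 + (208 - 52))/(-3*144 - 46888) = (-10759 + 156)/(-432 - 46888) = -10603/(-47320) = -10603*(-1/47320) = 10603/47320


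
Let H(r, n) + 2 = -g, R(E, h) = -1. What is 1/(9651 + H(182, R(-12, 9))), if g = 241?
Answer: 1/9408 ≈ 0.00010629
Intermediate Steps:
H(r, n) = -243 (H(r, n) = -2 - 1*241 = -2 - 241 = -243)
1/(9651 + H(182, R(-12, 9))) = 1/(9651 - 243) = 1/9408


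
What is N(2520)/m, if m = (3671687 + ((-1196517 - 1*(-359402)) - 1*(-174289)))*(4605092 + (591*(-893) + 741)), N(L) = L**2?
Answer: 635040/1227034577827 ≈ 5.1754e-7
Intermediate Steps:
m = 12270345778270 (m = (3671687 + ((-1196517 + 359402) + 174289))*(4605092 + (-527763 + 741)) = (3671687 + (-837115 + 174289))*(4605092 - 527022) = (3671687 - 662826)*4078070 = 3008861*4078070 = 12270345778270)
N(2520)/m = 2520**2/12270345778270 = 6350400*(1/12270345778270) = 635040/1227034577827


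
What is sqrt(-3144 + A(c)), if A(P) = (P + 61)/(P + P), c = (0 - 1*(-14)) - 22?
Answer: I*sqrt(50357)/4 ≈ 56.101*I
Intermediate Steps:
c = -8 (c = (0 + 14) - 22 = 14 - 22 = -8)
A(P) = (61 + P)/(2*P) (A(P) = (61 + P)/((2*P)) = (61 + P)*(1/(2*P)) = (61 + P)/(2*P))
sqrt(-3144 + A(c)) = sqrt(-3144 + (1/2)*(61 - 8)/(-8)) = sqrt(-3144 + (1/2)*(-1/8)*53) = sqrt(-3144 - 53/16) = sqrt(-50357/16) = I*sqrt(50357)/4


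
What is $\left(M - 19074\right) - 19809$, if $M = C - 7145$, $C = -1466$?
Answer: $-47494$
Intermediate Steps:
$M = -8611$ ($M = -1466 - 7145 = -8611$)
$\left(M - 19074\right) - 19809 = \left(-8611 - 19074\right) - 19809 = -27685 - 19809 = -47494$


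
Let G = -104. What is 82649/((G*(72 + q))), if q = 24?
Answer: -82649/9984 ≈ -8.2781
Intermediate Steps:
82649/((G*(72 + q))) = 82649/((-104*(72 + 24))) = 82649/((-104*96)) = 82649/(-9984) = 82649*(-1/9984) = -82649/9984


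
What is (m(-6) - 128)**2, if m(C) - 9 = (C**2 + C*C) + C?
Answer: 2809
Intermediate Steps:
m(C) = 9 + C + 2*C**2 (m(C) = 9 + ((C**2 + C*C) + C) = 9 + ((C**2 + C**2) + C) = 9 + (2*C**2 + C) = 9 + (C + 2*C**2) = 9 + C + 2*C**2)
(m(-6) - 128)**2 = ((9 - 6 + 2*(-6)**2) - 128)**2 = ((9 - 6 + 2*36) - 128)**2 = ((9 - 6 + 72) - 128)**2 = (75 - 128)**2 = (-53)**2 = 2809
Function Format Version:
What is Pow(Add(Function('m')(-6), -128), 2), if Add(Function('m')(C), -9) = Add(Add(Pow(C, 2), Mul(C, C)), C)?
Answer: 2809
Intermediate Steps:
Function('m')(C) = Add(9, C, Mul(2, Pow(C, 2))) (Function('m')(C) = Add(9, Add(Add(Pow(C, 2), Mul(C, C)), C)) = Add(9, Add(Add(Pow(C, 2), Pow(C, 2)), C)) = Add(9, Add(Mul(2, Pow(C, 2)), C)) = Add(9, Add(C, Mul(2, Pow(C, 2)))) = Add(9, C, Mul(2, Pow(C, 2))))
Pow(Add(Function('m')(-6), -128), 2) = Pow(Add(Add(9, -6, Mul(2, Pow(-6, 2))), -128), 2) = Pow(Add(Add(9, -6, Mul(2, 36)), -128), 2) = Pow(Add(Add(9, -6, 72), -128), 2) = Pow(Add(75, -128), 2) = Pow(-53, 2) = 2809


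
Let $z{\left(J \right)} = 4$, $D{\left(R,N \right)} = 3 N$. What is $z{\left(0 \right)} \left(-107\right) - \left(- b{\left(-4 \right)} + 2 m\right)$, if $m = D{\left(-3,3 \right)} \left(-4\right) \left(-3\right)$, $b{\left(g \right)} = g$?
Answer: $-648$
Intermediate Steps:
$m = 108$ ($m = 3 \cdot 3 \left(-4\right) \left(-3\right) = 9 \left(-4\right) \left(-3\right) = \left(-36\right) \left(-3\right) = 108$)
$z{\left(0 \right)} \left(-107\right) - \left(- b{\left(-4 \right)} + 2 m\right) = 4 \left(-107\right) - 220 = -428 - 220 = -648$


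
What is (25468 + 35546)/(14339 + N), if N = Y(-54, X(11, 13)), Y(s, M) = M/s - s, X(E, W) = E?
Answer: 3294756/777211 ≈ 4.2392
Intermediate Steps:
Y(s, M) = -s + M/s
N = 2905/54 (N = -1*(-54) + 11/(-54) = 54 + 11*(-1/54) = 54 - 11/54 = 2905/54 ≈ 53.796)
(25468 + 35546)/(14339 + N) = (25468 + 35546)/(14339 + 2905/54) = 61014/(777211/54) = 61014*(54/777211) = 3294756/777211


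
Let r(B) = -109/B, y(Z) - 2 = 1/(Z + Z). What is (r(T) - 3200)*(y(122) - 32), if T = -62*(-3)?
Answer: 4357066571/45384 ≈ 96005.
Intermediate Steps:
T = 186
y(Z) = 2 + 1/(2*Z) (y(Z) = 2 + 1/(Z + Z) = 2 + 1/(2*Z))
(r(T) - 3200)*(y(122) - 32) = (-109/186 - 3200)*((2 + (½)/122) - 32) = (-109*1/186 - 3200)*((2 + (½)*(1/122)) - 32) = (-109/186 - 3200)*((2 + 1/244) - 32) = -595309*(489/244 - 32)/186 = -595309/186*(-7319/244) = 4357066571/45384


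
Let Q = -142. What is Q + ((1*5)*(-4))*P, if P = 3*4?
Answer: -382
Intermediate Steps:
P = 12
Q + ((1*5)*(-4))*P = -142 + ((1*5)*(-4))*12 = -142 + (5*(-4))*12 = -142 - 20*12 = -142 - 240 = -382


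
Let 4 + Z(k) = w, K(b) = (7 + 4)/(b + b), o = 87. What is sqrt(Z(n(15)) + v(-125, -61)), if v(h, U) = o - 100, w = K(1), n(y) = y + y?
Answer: I*sqrt(46)/2 ≈ 3.3912*I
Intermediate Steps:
n(y) = 2*y
K(b) = 11/(2*b) (K(b) = 11/((2*b)) = 11*(1/(2*b)) = 11/(2*b))
w = 11/2 (w = (11/2)/1 = (11/2)*1 = 11/2 ≈ 5.5000)
v(h, U) = -13 (v(h, U) = 87 - 100 = -13)
Z(k) = 3/2 (Z(k) = -4 + 11/2 = 3/2)
sqrt(Z(n(15)) + v(-125, -61)) = sqrt(3/2 - 13) = sqrt(-23/2) = I*sqrt(46)/2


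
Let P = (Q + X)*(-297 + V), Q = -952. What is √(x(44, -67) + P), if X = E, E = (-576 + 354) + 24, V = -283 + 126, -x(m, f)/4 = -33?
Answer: 2*√130558 ≈ 722.66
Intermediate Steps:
x(m, f) = 132 (x(m, f) = -4*(-33) = 132)
V = -157
E = -198 (E = -222 + 24 = -198)
X = -198
P = 522100 (P = (-952 - 198)*(-297 - 157) = -1150*(-454) = 522100)
√(x(44, -67) + P) = √(132 + 522100) = √522232 = 2*√130558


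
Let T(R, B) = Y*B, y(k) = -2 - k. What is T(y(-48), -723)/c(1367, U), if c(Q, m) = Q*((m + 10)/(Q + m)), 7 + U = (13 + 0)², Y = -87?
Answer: 96175629/235124 ≈ 409.04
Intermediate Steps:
U = 162 (U = -7 + (13 + 0)² = -7 + 13² = -7 + 169 = 162)
c(Q, m) = Q*(10 + m)/(Q + m) (c(Q, m) = Q*((10 + m)/(Q + m)) = Q*(10 + m)/(Q + m))
T(R, B) = -87*B
T(y(-48), -723)/c(1367, U) = (-87*(-723))/((1367*(10 + 162)/(1367 + 162))) = 62901/((1367*172/1529)) = 62901/((1367*(1/1529)*172)) = 62901/(235124/1529) = 62901*(1529/235124) = 96175629/235124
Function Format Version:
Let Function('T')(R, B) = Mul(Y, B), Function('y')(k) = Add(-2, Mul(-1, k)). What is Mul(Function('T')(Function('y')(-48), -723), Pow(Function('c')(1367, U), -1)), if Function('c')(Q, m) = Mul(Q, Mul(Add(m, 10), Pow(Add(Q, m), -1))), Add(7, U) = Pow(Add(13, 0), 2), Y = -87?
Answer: Rational(96175629, 235124) ≈ 409.04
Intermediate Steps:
U = 162 (U = Add(-7, Pow(Add(13, 0), 2)) = Add(-7, Pow(13, 2)) = Add(-7, 169) = 162)
Function('c')(Q, m) = Mul(Q, Pow(Add(Q, m), -1), Add(10, m)) (Function('c')(Q, m) = Mul(Q, Mul(Add(10, m), Pow(Add(Q, m), -1))) = Mul(Q, Mul(Pow(Add(Q, m), -1), Add(10, m))) = Mul(Q, Pow(Add(Q, m), -1), Add(10, m)))
Function('T')(R, B) = Mul(-87, B)
Mul(Function('T')(Function('y')(-48), -723), Pow(Function('c')(1367, U), -1)) = Mul(Mul(-87, -723), Pow(Mul(1367, Pow(Add(1367, 162), -1), Add(10, 162)), -1)) = Mul(62901, Pow(Mul(1367, Pow(1529, -1), 172), -1)) = Mul(62901, Pow(Mul(1367, Rational(1, 1529), 172), -1)) = Mul(62901, Pow(Rational(235124, 1529), -1)) = Mul(62901, Rational(1529, 235124)) = Rational(96175629, 235124)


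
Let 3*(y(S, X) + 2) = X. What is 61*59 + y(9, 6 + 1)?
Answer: 10798/3 ≈ 3599.3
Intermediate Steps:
y(S, X) = -2 + X/3
61*59 + y(9, 6 + 1) = 61*59 + (-2 + (6 + 1)/3) = 3599 + (-2 + (⅓)*7) = 3599 + (-2 + 7/3) = 3599 + ⅓ = 10798/3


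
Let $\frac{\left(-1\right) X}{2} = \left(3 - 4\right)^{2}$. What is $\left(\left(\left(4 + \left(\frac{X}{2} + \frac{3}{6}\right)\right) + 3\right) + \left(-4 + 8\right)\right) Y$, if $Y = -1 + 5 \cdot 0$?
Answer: $- \frac{21}{2} \approx -10.5$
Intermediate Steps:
$X = -2$ ($X = - 2 \left(3 - 4\right)^{2} = - 2 \left(-1\right)^{2} = \left(-2\right) 1 = -2$)
$Y = -1$ ($Y = -1 + 0 = -1$)
$\left(\left(\left(4 + \left(\frac{X}{2} + \frac{3}{6}\right)\right) + 3\right) + \left(-4 + 8\right)\right) Y = \left(\left(\left(4 + \left(- \frac{2}{2} + \frac{3}{6}\right)\right) + 3\right) + \left(-4 + 8\right)\right) \left(-1\right) = \left(\left(\left(4 + \left(\left(-2\right) \frac{1}{2} + 3 \cdot \frac{1}{6}\right)\right) + 3\right) + 4\right) \left(-1\right) = \left(\left(\left(4 + \left(-1 + \frac{1}{2}\right)\right) + 3\right) + 4\right) \left(-1\right) = \left(\left(\left(4 - \frac{1}{2}\right) + 3\right) + 4\right) \left(-1\right) = \left(\left(\frac{7}{2} + 3\right) + 4\right) \left(-1\right) = \left(\frac{13}{2} + 4\right) \left(-1\right) = \frac{21}{2} \left(-1\right) = - \frac{21}{2}$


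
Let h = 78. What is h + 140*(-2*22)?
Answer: -6082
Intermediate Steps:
h + 140*(-2*22) = 78 + 140*(-2*22) = 78 + 140*(-44) = 78 - 6160 = -6082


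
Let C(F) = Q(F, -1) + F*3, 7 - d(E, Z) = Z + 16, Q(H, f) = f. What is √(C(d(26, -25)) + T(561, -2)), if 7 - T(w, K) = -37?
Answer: √91 ≈ 9.5394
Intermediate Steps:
d(E, Z) = -9 - Z (d(E, Z) = 7 - (Z + 16) = 7 - (16 + Z) = 7 + (-16 - Z) = -9 - Z)
C(F) = -1 + 3*F (C(F) = -1 + F*3 = -1 + 3*F)
T(w, K) = 44 (T(w, K) = 7 - 1*(-37) = 7 + 37 = 44)
√(C(d(26, -25)) + T(561, -2)) = √((-1 + 3*(-9 - 1*(-25))) + 44) = √((-1 + 3*(-9 + 25)) + 44) = √((-1 + 3*16) + 44) = √((-1 + 48) + 44) = √(47 + 44) = √91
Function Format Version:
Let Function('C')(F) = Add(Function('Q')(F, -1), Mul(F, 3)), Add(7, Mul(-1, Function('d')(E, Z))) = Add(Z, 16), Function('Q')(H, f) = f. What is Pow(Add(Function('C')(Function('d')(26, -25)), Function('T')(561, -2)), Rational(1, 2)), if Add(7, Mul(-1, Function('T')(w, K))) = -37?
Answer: Pow(91, Rational(1, 2)) ≈ 9.5394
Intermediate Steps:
Function('d')(E, Z) = Add(-9, Mul(-1, Z)) (Function('d')(E, Z) = Add(7, Mul(-1, Add(Z, 16))) = Add(7, Mul(-1, Add(16, Z))) = Add(7, Add(-16, Mul(-1, Z))) = Add(-9, Mul(-1, Z)))
Function('C')(F) = Add(-1, Mul(3, F)) (Function('C')(F) = Add(-1, Mul(F, 3)) = Add(-1, Mul(3, F)))
Function('T')(w, K) = 44 (Function('T')(w, K) = Add(7, Mul(-1, -37)) = Add(7, 37) = 44)
Pow(Add(Function('C')(Function('d')(26, -25)), Function('T')(561, -2)), Rational(1, 2)) = Pow(Add(Add(-1, Mul(3, Add(-9, Mul(-1, -25)))), 44), Rational(1, 2)) = Pow(Add(Add(-1, Mul(3, Add(-9, 25))), 44), Rational(1, 2)) = Pow(Add(Add(-1, Mul(3, 16)), 44), Rational(1, 2)) = Pow(Add(Add(-1, 48), 44), Rational(1, 2)) = Pow(Add(47, 44), Rational(1, 2)) = Pow(91, Rational(1, 2))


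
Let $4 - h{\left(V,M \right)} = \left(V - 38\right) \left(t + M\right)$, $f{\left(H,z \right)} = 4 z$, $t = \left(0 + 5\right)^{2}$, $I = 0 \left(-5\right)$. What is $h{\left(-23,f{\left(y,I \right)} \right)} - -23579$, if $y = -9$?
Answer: $25108$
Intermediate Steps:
$I = 0$
$t = 25$ ($t = 5^{2} = 25$)
$h{\left(V,M \right)} = 4 - \left(-38 + V\right) \left(25 + M\right)$ ($h{\left(V,M \right)} = 4 - \left(V - 38\right) \left(25 + M\right) = 4 - \left(-38 + V\right) \left(25 + M\right)$)
$h{\left(-23,f{\left(y,I \right)} \right)} - -23579 = \left(954 - -575 + 38 \cdot 4 \cdot 0 - 4 \cdot 0 \left(-23\right)\right) - -23579 = \left(954 + 575 + 38 \cdot 0 - 0 \left(-23\right)\right) + 23579 = \left(954 + 575 + 0 + 0\right) + 23579 = 1529 + 23579 = 25108$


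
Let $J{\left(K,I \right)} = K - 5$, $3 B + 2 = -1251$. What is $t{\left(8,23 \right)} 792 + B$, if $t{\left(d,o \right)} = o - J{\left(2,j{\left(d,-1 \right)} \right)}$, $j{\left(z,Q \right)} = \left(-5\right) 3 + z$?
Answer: $\frac{60523}{3} \approx 20174.0$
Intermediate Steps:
$B = - \frac{1253}{3}$ ($B = - \frac{2}{3} + \frac{1}{3} \left(-1251\right) = - \frac{2}{3} - 417 = - \frac{1253}{3} \approx -417.67$)
$j{\left(z,Q \right)} = -15 + z$
$J{\left(K,I \right)} = -5 + K$
$t{\left(d,o \right)} = 3 + o$ ($t{\left(d,o \right)} = o - \left(-5 + 2\right) = o - -3 = o + 3 = 3 + o$)
$t{\left(8,23 \right)} 792 + B = \left(3 + 23\right) 792 - \frac{1253}{3} = 26 \cdot 792 - \frac{1253}{3} = 20592 - \frac{1253}{3} = \frac{60523}{3}$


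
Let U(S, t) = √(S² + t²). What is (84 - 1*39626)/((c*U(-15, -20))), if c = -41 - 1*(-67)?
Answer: -19771/325 ≈ -60.834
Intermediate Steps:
c = 26 (c = -41 + 67 = 26)
(84 - 1*39626)/((c*U(-15, -20))) = (84 - 1*39626)/((26*√((-15)² + (-20)²))) = (84 - 39626)/((26*√(225 + 400))) = -39542/(26*√625) = -39542/(26*25) = -39542/650 = -39542*1/650 = -19771/325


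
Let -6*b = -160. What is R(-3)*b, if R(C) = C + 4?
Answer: 80/3 ≈ 26.667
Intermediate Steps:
R(C) = 4 + C
b = 80/3 (b = -1/6*(-160) = 80/3 ≈ 26.667)
R(-3)*b = (4 - 3)*(80/3) = 1*(80/3) = 80/3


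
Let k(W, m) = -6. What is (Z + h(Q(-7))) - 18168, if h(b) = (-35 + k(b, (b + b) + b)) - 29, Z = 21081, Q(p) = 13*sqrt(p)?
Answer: 2843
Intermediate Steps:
h(b) = -70 (h(b) = (-35 - 6) - 29 = -41 - 29 = -70)
(Z + h(Q(-7))) - 18168 = (21081 - 70) - 18168 = 21011 - 18168 = 2843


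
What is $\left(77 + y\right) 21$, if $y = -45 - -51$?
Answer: $1743$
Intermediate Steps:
$y = 6$ ($y = -45 + 51 = 6$)
$\left(77 + y\right) 21 = \left(77 + 6\right) 21 = 83 \cdot 21 = 1743$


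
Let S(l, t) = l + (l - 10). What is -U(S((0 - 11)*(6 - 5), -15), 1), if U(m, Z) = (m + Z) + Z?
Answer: 30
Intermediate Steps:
S(l, t) = -10 + 2*l (S(l, t) = l + (-10 + l) = -10 + 2*l)
U(m, Z) = m + 2*Z (U(m, Z) = (Z + m) + Z = m + 2*Z)
-U(S((0 - 11)*(6 - 5), -15), 1) = -((-10 + 2*((0 - 11)*(6 - 5))) + 2*1) = -((-10 + 2*(-11*1)) + 2) = -((-10 + 2*(-11)) + 2) = -((-10 - 22) + 2) = -(-32 + 2) = -1*(-30) = 30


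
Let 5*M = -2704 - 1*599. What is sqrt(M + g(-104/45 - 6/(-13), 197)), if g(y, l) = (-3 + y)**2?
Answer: I*sqrt(218025266)/585 ≈ 25.24*I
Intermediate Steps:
M = -3303/5 (M = (-2704 - 1*599)/5 = (-2704 - 599)/5 = (1/5)*(-3303) = -3303/5 ≈ -660.60)
sqrt(M + g(-104/45 - 6/(-13), 197)) = sqrt(-3303/5 + (-3 + (-104/45 - 6/(-13)))**2) = sqrt(-3303/5 + (-3 + (-104*1/45 - 6*(-1/13)))**2) = sqrt(-3303/5 + (-3 + (-104/45 + 6/13))**2) = sqrt(-3303/5 + (-3 - 1082/585)**2) = sqrt(-3303/5 + (-2837/585)**2) = sqrt(-3303/5 + 8048569/342225) = sqrt(-218025266/342225) = I*sqrt(218025266)/585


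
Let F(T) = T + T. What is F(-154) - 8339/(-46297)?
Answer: -14251137/46297 ≈ -307.82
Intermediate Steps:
F(T) = 2*T
F(-154) - 8339/(-46297) = 2*(-154) - 8339/(-46297) = -308 - 8339*(-1/46297) = -308 + 8339/46297 = -14251137/46297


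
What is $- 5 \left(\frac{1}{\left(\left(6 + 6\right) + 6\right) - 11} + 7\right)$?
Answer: $- \frac{250}{7} \approx -35.714$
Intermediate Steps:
$- 5 \left(\frac{1}{\left(\left(6 + 6\right) + 6\right) - 11} + 7\right) = - 5 \left(\frac{1}{\left(12 + 6\right) - 11} + 7\right) = - 5 \left(\frac{1}{18 - 11} + 7\right) = - 5 \left(\frac{1}{7} + 7\right) = \left(-5\right) \frac{50}{7} = - \frac{250}{7}$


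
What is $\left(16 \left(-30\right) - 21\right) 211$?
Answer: $-105711$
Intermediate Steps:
$\left(16 \left(-30\right) - 21\right) 211 = \left(-480 - 21\right) 211 = \left(-501\right) 211 = -105711$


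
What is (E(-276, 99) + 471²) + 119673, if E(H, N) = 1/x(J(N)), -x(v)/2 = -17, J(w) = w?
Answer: 11611477/34 ≈ 3.4151e+5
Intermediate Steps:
x(v) = 34 (x(v) = -2*(-17) = 34)
E(H, N) = 1/34
(E(-276, 99) + 471²) + 119673 = (1/34 + 471²) + 119673 = (1/34 + 221841) + 119673 = 7542595/34 + 119673 = 11611477/34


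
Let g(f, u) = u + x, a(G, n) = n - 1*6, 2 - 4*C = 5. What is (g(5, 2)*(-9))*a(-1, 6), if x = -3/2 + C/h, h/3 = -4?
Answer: 0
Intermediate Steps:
C = -¾ (C = ½ - ¼*5 = ½ - 5/4 = -¾ ≈ -0.75000)
h = -12 (h = 3*(-4) = -12)
a(G, n) = -6 + n (a(G, n) = n - 6 = -6 + n)
x = -23/16 (x = -3/2 - ¾/(-12) = -3*½ - ¾*(-1/12) = -3/2 + 1/16 = -23/16 ≈ -1.4375)
g(f, u) = -23/16 + u (g(f, u) = u - 23/16 = -23/16 + u)
(g(5, 2)*(-9))*a(-1, 6) = ((-23/16 + 2)*(-9))*(-6 + 6) = ((9/16)*(-9))*0 = -81/16*0 = 0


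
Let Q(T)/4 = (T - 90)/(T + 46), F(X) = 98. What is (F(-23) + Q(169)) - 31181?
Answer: -6682529/215 ≈ -31082.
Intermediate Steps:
Q(T) = 4*(-90 + T)/(46 + T) (Q(T) = 4*((T - 90)/(T + 46)) = 4*((-90 + T)/(46 + T)) = 4*(-90 + T)/(46 + T))
(F(-23) + Q(169)) - 31181 = (98 + 4*(-90 + 169)/(46 + 169)) - 31181 = (98 + 4*79/215) - 31181 = (98 + 4*(1/215)*79) - 31181 = (98 + 316/215) - 31181 = 21386/215 - 31181 = -6682529/215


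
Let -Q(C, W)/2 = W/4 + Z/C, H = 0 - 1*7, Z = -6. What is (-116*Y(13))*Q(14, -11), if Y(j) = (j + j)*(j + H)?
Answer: -805272/7 ≈ -1.1504e+5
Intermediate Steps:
H = -7 (H = 0 - 7 = -7)
Q(C, W) = 12/C - W/2 (Q(C, W) = -2*(W/4 - 6/C) = -2*(-6/C + W/4) = 12/C - W/2)
Y(j) = 2*j*(-7 + j) (Y(j) = (j + j)*(j - 7) = (2*j)*(-7 + j) = 2*j*(-7 + j))
(-116*Y(13))*Q(14, -11) = (-232*13*(-7 + 13))*(12/14 - 1/2*(-11)) = (-232*13*6)*(12*(1/14) + 11/2) = (-116*156)*(6/7 + 11/2) = -18096*89/14 = -805272/7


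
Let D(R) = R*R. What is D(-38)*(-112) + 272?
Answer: -161456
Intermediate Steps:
D(R) = R**2
D(-38)*(-112) + 272 = (-38)**2*(-112) + 272 = 1444*(-112) + 272 = -161728 + 272 = -161456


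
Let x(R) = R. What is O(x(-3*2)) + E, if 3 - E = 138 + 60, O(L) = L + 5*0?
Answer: -201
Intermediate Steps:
O(L) = L (O(L) = L + 0 = L)
E = -195 (E = 3 - (138 + 60) = 3 - 1*198 = 3 - 198 = -195)
O(x(-3*2)) + E = -3*2 - 195 = -6 - 195 = -201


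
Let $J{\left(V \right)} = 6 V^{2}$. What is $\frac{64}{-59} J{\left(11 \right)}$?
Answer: $- \frac{46464}{59} \approx -787.53$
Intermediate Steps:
$\frac{64}{-59} J{\left(11 \right)} = \frac{64}{-59} \cdot 6 \cdot 11^{2} = 64 \left(- \frac{1}{59}\right) 6 \cdot 121 = \left(- \frac{64}{59}\right) 726 = - \frac{46464}{59}$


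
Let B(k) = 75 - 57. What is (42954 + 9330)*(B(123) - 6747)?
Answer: -351819036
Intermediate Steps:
B(k) = 18
(42954 + 9330)*(B(123) - 6747) = (42954 + 9330)*(18 - 6747) = 52284*(-6729) = -351819036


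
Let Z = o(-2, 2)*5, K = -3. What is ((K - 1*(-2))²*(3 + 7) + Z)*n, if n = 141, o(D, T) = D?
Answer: 0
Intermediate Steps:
Z = -10 (Z = -2*5 = -10)
((K - 1*(-2))²*(3 + 7) + Z)*n = ((-3 - 1*(-2))²*(3 + 7) - 10)*141 = ((-3 + 2)²*10 - 10)*141 = ((-1)²*10 - 10)*141 = (1*10 - 10)*141 = (10 - 10)*141 = 0*141 = 0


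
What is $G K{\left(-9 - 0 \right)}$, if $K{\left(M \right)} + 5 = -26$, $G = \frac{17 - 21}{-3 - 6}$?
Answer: $- \frac{124}{9} \approx -13.778$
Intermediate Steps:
$G = \frac{4}{9}$ ($G = - \frac{4}{-9} = \left(-4\right) \left(- \frac{1}{9}\right) = \frac{4}{9} \approx 0.44444$)
$K{\left(M \right)} = -31$ ($K{\left(M \right)} = -5 - 26 = -31$)
$G K{\left(-9 - 0 \right)} = \frac{4}{9} \left(-31\right) = - \frac{124}{9}$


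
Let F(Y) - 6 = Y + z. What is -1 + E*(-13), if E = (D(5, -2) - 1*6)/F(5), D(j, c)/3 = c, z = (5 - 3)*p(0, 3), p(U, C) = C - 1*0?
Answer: 139/17 ≈ 8.1765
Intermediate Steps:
p(U, C) = C (p(U, C) = C + 0 = C)
z = 6 (z = (5 - 3)*3 = 2*3 = 6)
D(j, c) = 3*c
F(Y) = 12 + Y (F(Y) = 6 + (Y + 6) = 6 + (6 + Y) = 12 + Y)
E = -12/17 (E = (3*(-2) - 1*6)/(12 + 5) = (-6 - 6)/17 = -12*1/17 = -12/17 ≈ -0.70588)
-1 + E*(-13) = -1 - 12/17*(-13) = -1 + 156/17 = 139/17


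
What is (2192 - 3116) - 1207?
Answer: -2131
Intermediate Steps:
(2192 - 3116) - 1207 = -924 - 1207 = -2131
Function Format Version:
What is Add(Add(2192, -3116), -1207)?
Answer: -2131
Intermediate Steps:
Add(Add(2192, -3116), -1207) = Add(-924, -1207) = -2131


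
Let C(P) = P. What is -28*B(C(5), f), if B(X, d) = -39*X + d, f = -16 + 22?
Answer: 5292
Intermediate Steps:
f = 6
B(X, d) = d - 39*X
-28*B(C(5), f) = -28*(6 - 39*5) = -28*(6 - 195) = -28*(-189) = 5292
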